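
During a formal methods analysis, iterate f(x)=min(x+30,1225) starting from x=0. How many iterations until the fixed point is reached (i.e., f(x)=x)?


Step 1: x=0, cap=1225, increment=30
Step 2: x grows by 30 each step until capped at 1225; fixed point is x=1225
Step 3: iterations = ceil(1225/30) = 41

41


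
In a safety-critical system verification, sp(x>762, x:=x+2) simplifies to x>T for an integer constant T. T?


Formula: sp(P, x:=E) = exists old_x. (x = E[old_x/x]) AND P[old_x/x] (old_x is the value of x before the assignment; eliminate old_x by solving x = E[old_x/x] for old_x)
Step 1: Precondition P: x>762, i.e. old_x > 762
Step 2: Assignment gives x = old_x + 2, so old_x = x - 2
Step 3: Substitute into P: x - 2 > 762
Step 4: Simplify: x > 762+2 = 764

764


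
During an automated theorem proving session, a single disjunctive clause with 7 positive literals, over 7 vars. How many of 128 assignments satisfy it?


Step 1: Total=2^7=128
Step 2: Unsat when all 7 false: 2^0=1
Step 3: Sat=128-1=127

127


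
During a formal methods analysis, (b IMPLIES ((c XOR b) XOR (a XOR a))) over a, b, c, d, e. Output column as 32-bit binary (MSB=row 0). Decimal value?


Formula: (b IMPLIES ((c XOR b) XOR (a XOR a))) over a, b, c, d, e (32 rows)
Evaluate each row (bits = a,b,c,d,e, MSB first):
  row 0 [00000]: (0 IMPLIES ((0 XOR 0) XOR (0 XOR 0))) -> 1
  row 1 [00001]: (0 IMPLIES ((0 XOR 0) XOR (0 XOR 0))) -> 1
  row 2 [00010]: (0 IMPLIES ((0 XOR 0) XOR (0 XOR 0))) -> 1
  row 3 [00011]: (0 IMPLIES ((0 XOR 0) XOR (0 XOR 0))) -> 1
  row 4 [00100]: (0 IMPLIES ((1 XOR 0) XOR (0 XOR 0))) -> 1
  row 5 [00101]: (0 IMPLIES ((1 XOR 0) XOR (0 XOR 0))) -> 1
  row 6 [00110]: (0 IMPLIES ((1 XOR 0) XOR (0 XOR 0))) -> 1
  row 7 [00111]: (0 IMPLIES ((1 XOR 0) XOR (0 XOR 0))) -> 1
  row 8 [01000]: (1 IMPLIES ((0 XOR 1) XOR (0 XOR 0))) -> 1
  row 9 [01001]: (1 IMPLIES ((0 XOR 1) XOR (0 XOR 0))) -> 1
  row 10 [01010]: (1 IMPLIES ((0 XOR 1) XOR (0 XOR 0))) -> 1
  row 11 [01011]: (1 IMPLIES ((0 XOR 1) XOR (0 XOR 0))) -> 1
  row 12 [01100]: (1 IMPLIES ((1 XOR 1) XOR (0 XOR 0))) -> 0
  row 13 [01101]: (1 IMPLIES ((1 XOR 1) XOR (0 XOR 0))) -> 0
  row 14 [01110]: (1 IMPLIES ((1 XOR 1) XOR (0 XOR 0))) -> 0
  row 15 [01111]: (1 IMPLIES ((1 XOR 1) XOR (0 XOR 0))) -> 0
  row 16 [10000]: (0 IMPLIES ((0 XOR 0) XOR (1 XOR 1))) -> 1
  row 17 [10001]: (0 IMPLIES ((0 XOR 0) XOR (1 XOR 1))) -> 1
  row 18 [10010]: (0 IMPLIES ((0 XOR 0) XOR (1 XOR 1))) -> 1
  row 19 [10011]: (0 IMPLIES ((0 XOR 0) XOR (1 XOR 1))) -> 1
  row 20 [10100]: (0 IMPLIES ((1 XOR 0) XOR (1 XOR 1))) -> 1
  row 21 [10101]: (0 IMPLIES ((1 XOR 0) XOR (1 XOR 1))) -> 1
  row 22 [10110]: (0 IMPLIES ((1 XOR 0) XOR (1 XOR 1))) -> 1
  row 23 [10111]: (0 IMPLIES ((1 XOR 0) XOR (1 XOR 1))) -> 1
  row 24 [11000]: (1 IMPLIES ((0 XOR 1) XOR (1 XOR 1))) -> 1
  row 25 [11001]: (1 IMPLIES ((0 XOR 1) XOR (1 XOR 1))) -> 1
  row 26 [11010]: (1 IMPLIES ((0 XOR 1) XOR (1 XOR 1))) -> 1
  row 27 [11011]: (1 IMPLIES ((0 XOR 1) XOR (1 XOR 1))) -> 1
  row 28 [11100]: (1 IMPLIES ((1 XOR 1) XOR (1 XOR 1))) -> 0
  row 29 [11101]: (1 IMPLIES ((1 XOR 1) XOR (1 XOR 1))) -> 0
  row 30 [11110]: (1 IMPLIES ((1 XOR 1) XOR (1 XOR 1))) -> 0
  row 31 [11111]: (1 IMPLIES ((1 XOR 1) XOR (1 XOR 1))) -> 0
Full result column, 4 rows per line (a,b,c fixed per line; d,e runs 00..11 left to right):
  rows 0-3 [a,b,c=000]: 1111  = hex F
  rows 4-7 [a,b,c=001]: 1111  = hex F
  rows 8-11 [a,b,c=010]: 1111  = hex F
  rows 12-15 [a,b,c=011]: 0000  = hex 0
  rows 16-19 [a,b,c=100]: 1111  = hex F
  rows 20-23 [a,b,c=101]: 1111  = hex F
  rows 24-27 [a,b,c=110]: 1111  = hex F
  rows 28-31 [a,b,c=111]: 0000  = hex 0
Output column (row 0 .. row 31) = 11111111111100001111111111110000
Output column grouped in 4s = 1111 1111 1111 0000 1111 1111 1111 0000 = 0xFFF0FFF0
Convert to decimal digit by digit (value = value*16 + digit):
  F -> 15
  15*16 + 15 (F) = 255
  255*16 + 15 (F) = 4095
  4095*16 + 0 = 65520
  65520*16 + 15 (F) = 1048335
  1048335*16 + 15 (F) = 16773375
  16773375*16 + 15 (F) = 268374015
  268374015*16 + 0 = 4293984240
Decimal = 4293984240

4293984240


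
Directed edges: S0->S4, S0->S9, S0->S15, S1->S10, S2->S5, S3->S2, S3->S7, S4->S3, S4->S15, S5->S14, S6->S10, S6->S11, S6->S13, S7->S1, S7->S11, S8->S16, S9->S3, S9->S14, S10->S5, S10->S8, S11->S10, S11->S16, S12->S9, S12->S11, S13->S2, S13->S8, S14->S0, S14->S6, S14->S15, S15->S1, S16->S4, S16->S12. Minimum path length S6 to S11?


BFS layer-by-layer from S6:
  dist 0: {S6}
  dist 1: {S10, S11, S13}
  -> S11 reached at distance 1
Shortest path length = 1

1


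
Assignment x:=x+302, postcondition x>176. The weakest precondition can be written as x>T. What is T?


Formula: wp(x:=E, P) = P[E/x] (substitute E for x in postcondition)
Step 1: Postcondition: x>176
Step 2: Substitute x+302 for x: x+302>176
Step 3: Solve for x: x > 176-302 = -126

-126


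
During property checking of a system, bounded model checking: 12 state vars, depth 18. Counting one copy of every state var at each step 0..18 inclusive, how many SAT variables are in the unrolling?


BMC unrolls to depth k, creating one copy of each state var for steps 0..k.
Step count = 18 + 1 = 19 (steps 0 through 18)
Vars per step = 12
Total = 12 * 19 = 228

228


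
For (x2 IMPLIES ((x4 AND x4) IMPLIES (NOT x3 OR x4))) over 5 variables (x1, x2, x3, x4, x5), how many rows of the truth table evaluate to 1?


Formula: (x2 IMPLIES ((x4 AND x4) IMPLIES (NOT x3 OR x4))) over 5 vars (32 rows)
Evaluate each row (x1, x2, x3, x4, x5 as bits, MSB first):
  row 0 [00000]: (0 IMPLIES ((0 AND 0) IMPLIES (NOT 0 OR 0))) -> 1
  row 1 [00001]: (0 IMPLIES ((0 AND 0) IMPLIES (NOT 0 OR 0))) -> 1
  row 2 [00010]: (0 IMPLIES ((1 AND 1) IMPLIES (NOT 0 OR 1))) -> 1
  row 3 [00011]: (0 IMPLIES ((1 AND 1) IMPLIES (NOT 0 OR 1))) -> 1
  row 4 [00100]: (0 IMPLIES ((0 AND 0) IMPLIES (NOT 1 OR 0))) -> 1
  row 5 [00101]: (0 IMPLIES ((0 AND 0) IMPLIES (NOT 1 OR 0))) -> 1
  row 6 [00110]: (0 IMPLIES ((1 AND 1) IMPLIES (NOT 1 OR 1))) -> 1
  row 7 [00111]: (0 IMPLIES ((1 AND 1) IMPLIES (NOT 1 OR 1))) -> 1
  row 8 [01000]: (1 IMPLIES ((0 AND 0) IMPLIES (NOT 0 OR 0))) -> 1
  row 9 [01001]: (1 IMPLIES ((0 AND 0) IMPLIES (NOT 0 OR 0))) -> 1
  row 10 [01010]: (1 IMPLIES ((1 AND 1) IMPLIES (NOT 0 OR 1))) -> 1
  row 11 [01011]: (1 IMPLIES ((1 AND 1) IMPLIES (NOT 0 OR 1))) -> 1
  row 12 [01100]: (1 IMPLIES ((0 AND 0) IMPLIES (NOT 1 OR 0))) -> 1
  row 13 [01101]: (1 IMPLIES ((0 AND 0) IMPLIES (NOT 1 OR 0))) -> 1
  row 14 [01110]: (1 IMPLIES ((1 AND 1) IMPLIES (NOT 1 OR 1))) -> 1
  row 15 [01111]: (1 IMPLIES ((1 AND 1) IMPLIES (NOT 1 OR 1))) -> 1
  row 16 [10000]: (0 IMPLIES ((0 AND 0) IMPLIES (NOT 0 OR 0))) -> 1
  row 17 [10001]: (0 IMPLIES ((0 AND 0) IMPLIES (NOT 0 OR 0))) -> 1
  row 18 [10010]: (0 IMPLIES ((1 AND 1) IMPLIES (NOT 0 OR 1))) -> 1
  row 19 [10011]: (0 IMPLIES ((1 AND 1) IMPLIES (NOT 0 OR 1))) -> 1
  row 20 [10100]: (0 IMPLIES ((0 AND 0) IMPLIES (NOT 1 OR 0))) -> 1
  row 21 [10101]: (0 IMPLIES ((0 AND 0) IMPLIES (NOT 1 OR 0))) -> 1
  row 22 [10110]: (0 IMPLIES ((1 AND 1) IMPLIES (NOT 1 OR 1))) -> 1
  row 23 [10111]: (0 IMPLIES ((1 AND 1) IMPLIES (NOT 1 OR 1))) -> 1
  row 24 [11000]: (1 IMPLIES ((0 AND 0) IMPLIES (NOT 0 OR 0))) -> 1
  row 25 [11001]: (1 IMPLIES ((0 AND 0) IMPLIES (NOT 0 OR 0))) -> 1
  row 26 [11010]: (1 IMPLIES ((1 AND 1) IMPLIES (NOT 0 OR 1))) -> 1
  row 27 [11011]: (1 IMPLIES ((1 AND 1) IMPLIES (NOT 0 OR 1))) -> 1
  row 28 [11100]: (1 IMPLIES ((0 AND 0) IMPLIES (NOT 1 OR 0))) -> 1
  row 29 [11101]: (1 IMPLIES ((0 AND 0) IMPLIES (NOT 1 OR 0))) -> 1
  row 30 [11110]: (1 IMPLIES ((1 AND 1) IMPLIES (NOT 1 OR 1))) -> 1
  row 31 [11111]: (1 IMPLIES ((1 AND 1) IMPLIES (NOT 1 OR 1))) -> 1
Full result column, 8 rows per line (x1,x2 fixed per line; x3,x4,x5 runs 000..111 left to right):
  rows 0-7 [x1,x2=00]: 11111111  (ones: 8)
  rows 8-15 [x1,x2=01]: 11111111  (ones: 8)
  rows 16-23 [x1,x2=10]: 11111111  (ones: 8)
  rows 24-31 [x1,x2=11]: 11111111  (ones: 8)
Count of 1-rows = 8+8+8+8 = 32

32


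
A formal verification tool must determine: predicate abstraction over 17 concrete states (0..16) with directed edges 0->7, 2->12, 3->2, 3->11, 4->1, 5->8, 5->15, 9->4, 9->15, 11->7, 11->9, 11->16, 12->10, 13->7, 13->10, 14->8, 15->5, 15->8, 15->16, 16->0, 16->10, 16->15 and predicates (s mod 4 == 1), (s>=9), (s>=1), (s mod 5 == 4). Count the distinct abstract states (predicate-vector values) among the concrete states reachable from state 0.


BFS from 0:
Concrete reachable: {0, 7}
Abstract via predicates (s mod 4 == 1), (s>=9), (s>=1), (s mod 5 == 4):
  (0,0,0,0) <- {0}
  (0,0,1,0) <- {7}
Distinct abstract states = 2

2


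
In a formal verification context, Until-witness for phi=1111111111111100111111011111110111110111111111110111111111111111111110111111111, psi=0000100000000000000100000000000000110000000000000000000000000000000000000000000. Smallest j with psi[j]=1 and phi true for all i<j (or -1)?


(phi U psi) at 0: need smallest j with psi[j]=1 and phi[i]=1 for all i in [0,j).
Scan from step 0:
  step 0: phi=1, psi=0 -> continue
  step 1: phi=1, psi=0 -> continue
  step 2: phi=1, psi=0 -> continue
  step 3: phi=1, psi=0 -> continue
  step 4: psi=1 and phi held for [0,4) -> witness found
Witness step = 4

4


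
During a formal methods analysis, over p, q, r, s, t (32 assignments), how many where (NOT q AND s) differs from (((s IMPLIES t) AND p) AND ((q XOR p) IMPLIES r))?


F1 = (NOT q AND s)
F2 = (((s IMPLIES t) AND p) AND ((q XOR p) IMPLIES r))
Evaluate both on each of 32 rows (bits = p,q,r,s,t):
  row 0 [00000]: F1=0 F2=0 -> 0
  row 1 [00001]: F1=0 F2=0 -> 0
  row 2 [00010]: F1=1 F2=0 (differ) -> 1
  row 3 [00011]: F1=1 F2=0 (differ) -> 1
  row 4 [00100]: F1=0 F2=0 -> 0
  row 5 [00101]: F1=0 F2=0 -> 0
  row 6 [00110]: F1=1 F2=0 (differ) -> 1
  row 7 [00111]: F1=1 F2=0 (differ) -> 1
  row 8 [01000]: F1=0 F2=0 -> 0
  row 9 [01001]: F1=0 F2=0 -> 0
  row 10 [01010]: F1=0 F2=0 -> 0
  row 11 [01011]: F1=0 F2=0 -> 0
  row 12 [01100]: F1=0 F2=0 -> 0
  row 13 [01101]: F1=0 F2=0 -> 0
  row 14 [01110]: F1=0 F2=0 -> 0
  row 15 [01111]: F1=0 F2=0 -> 0
  row 16 [10000]: F1=0 F2=0 -> 0
  row 17 [10001]: F1=0 F2=0 -> 0
  row 18 [10010]: F1=1 F2=0 (differ) -> 1
  row 19 [10011]: F1=1 F2=0 (differ) -> 1
  row 20 [10100]: F1=0 F2=1 (differ) -> 1
  row 21 [10101]: F1=0 F2=1 (differ) -> 1
  row 22 [10110]: F1=1 F2=0 (differ) -> 1
  row 23 [10111]: F1=1 F2=1 -> 0
  row 24 [11000]: F1=0 F2=1 (differ) -> 1
  row 25 [11001]: F1=0 F2=1 (differ) -> 1
  row 26 [11010]: F1=0 F2=0 -> 0
  row 27 [11011]: F1=0 F2=1 (differ) -> 1
  row 28 [11100]: F1=0 F2=1 (differ) -> 1
  row 29 [11101]: F1=0 F2=1 (differ) -> 1
  row 30 [11110]: F1=0 F2=0 -> 0
  row 31 [11111]: F1=0 F2=1 (differ) -> 1
Full result column, 8 rows per line (p,q fixed per line; r,s,t runs 000..111 left to right):
  rows 0-7 [p,q=00]: 00110011  (ones: 4)
  rows 8-15 [p,q=01]: 00000000  (ones: 0)
  rows 16-23 [p,q=10]: 00111110  (ones: 5)
  rows 24-31 [p,q=11]: 11011101  (ones: 6)
Disagreements = 4+0+5+6 = 15

15


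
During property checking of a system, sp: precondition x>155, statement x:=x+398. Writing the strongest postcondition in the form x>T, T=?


Formula: sp(P, x:=E) = exists old_x. (x = E[old_x/x]) AND P[old_x/x] (old_x is the value of x before the assignment; eliminate old_x by solving x = E[old_x/x] for old_x)
Step 1: Precondition P: x>155, i.e. old_x > 155
Step 2: Assignment gives x = old_x + 398, so old_x = x - 398
Step 3: Substitute into P: x - 398 > 155
Step 4: Simplify: x > 155+398 = 553

553


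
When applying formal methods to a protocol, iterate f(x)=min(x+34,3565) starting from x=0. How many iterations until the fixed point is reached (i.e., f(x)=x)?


Step 1: x=0, cap=3565, increment=34
Step 2: x grows by 34 each step until capped at 3565; fixed point is x=3565
Step 3: iterations = ceil(3565/34) = 105

105


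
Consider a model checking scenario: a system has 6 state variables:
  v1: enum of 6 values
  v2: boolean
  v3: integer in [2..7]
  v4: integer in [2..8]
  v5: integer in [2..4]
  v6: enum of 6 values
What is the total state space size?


State space = product of domain sizes of all variables.
Domain sizes:
  v1 (enum of 6 values): 6
  v2 (boolean): 2
  v3 (integer in [2..7]): 6
  v4 (integer in [2..8]): 7
  v5 (integer in [2..4]): 3
  v6 (enum of 6 values): 6
Product = 6 * 2 * 6 * 7 * 3 * 6 = 9072

9072


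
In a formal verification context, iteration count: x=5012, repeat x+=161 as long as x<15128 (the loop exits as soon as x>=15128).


Step 1: x goes from 5012 toward 15128 by 161; the body runs while x<15128, so iterations = ceil((bound-start)/step)
Step 2: Distance=10116
Step 3: ceil(10116/161)=63

63


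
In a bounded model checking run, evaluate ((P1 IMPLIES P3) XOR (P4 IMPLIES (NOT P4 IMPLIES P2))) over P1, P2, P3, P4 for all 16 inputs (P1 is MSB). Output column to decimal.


Formula: ((P1 IMPLIES P3) XOR (P4 IMPLIES (NOT P4 IMPLIES P2))) over P1, P2, P3, P4 (16 rows)
Evaluate each row (bits = P1,P2,P3,P4, MSB first):
  row 0 [0000]: ((0 IMPLIES 0) XOR (0 IMPLIES (NOT 0 IMPLIES 0))) -> 0
  row 1 [0001]: ((0 IMPLIES 0) XOR (1 IMPLIES (NOT 1 IMPLIES 0))) -> 0
  row 2 [0010]: ((0 IMPLIES 1) XOR (0 IMPLIES (NOT 0 IMPLIES 0))) -> 0
  row 3 [0011]: ((0 IMPLIES 1) XOR (1 IMPLIES (NOT 1 IMPLIES 0))) -> 0
  row 4 [0100]: ((0 IMPLIES 0) XOR (0 IMPLIES (NOT 0 IMPLIES 1))) -> 0
  row 5 [0101]: ((0 IMPLIES 0) XOR (1 IMPLIES (NOT 1 IMPLIES 1))) -> 0
  row 6 [0110]: ((0 IMPLIES 1) XOR (0 IMPLIES (NOT 0 IMPLIES 1))) -> 0
  row 7 [0111]: ((0 IMPLIES 1) XOR (1 IMPLIES (NOT 1 IMPLIES 1))) -> 0
  row 8 [1000]: ((1 IMPLIES 0) XOR (0 IMPLIES (NOT 0 IMPLIES 0))) -> 1
  row 9 [1001]: ((1 IMPLIES 0) XOR (1 IMPLIES (NOT 1 IMPLIES 0))) -> 1
  row 10 [1010]: ((1 IMPLIES 1) XOR (0 IMPLIES (NOT 0 IMPLIES 0))) -> 0
  row 11 [1011]: ((1 IMPLIES 1) XOR (1 IMPLIES (NOT 1 IMPLIES 0))) -> 0
  row 12 [1100]: ((1 IMPLIES 0) XOR (0 IMPLIES (NOT 0 IMPLIES 1))) -> 1
  row 13 [1101]: ((1 IMPLIES 0) XOR (1 IMPLIES (NOT 1 IMPLIES 1))) -> 1
  row 14 [1110]: ((1 IMPLIES 1) XOR (0 IMPLIES (NOT 0 IMPLIES 1))) -> 0
  row 15 [1111]: ((1 IMPLIES 1) XOR (1 IMPLIES (NOT 1 IMPLIES 1))) -> 0
Full result column, 4 rows per line (P1,P2 fixed per line; P3,P4 runs 00..11 left to right):
  rows 0-3 [P1,P2=00]: 0000  = hex 0
  rows 4-7 [P1,P2=01]: 0000  = hex 0
  rows 8-11 [P1,P2=10]: 1100  = hex C
  rows 12-15 [P1,P2=11]: 1100  = hex C
Output column (row 0 .. row 15) = 0000000011001100
Output column grouped in 4s = 0000 0000 1100 1100 = 0x00CC
Convert to decimal digit by digit (value = value*16 + digit):
  0 -> 0
  0*16 + 0 = 0
  0*16 + 12 (C) = 12
  12*16 + 12 (C) = 204
Decimal = 204

204


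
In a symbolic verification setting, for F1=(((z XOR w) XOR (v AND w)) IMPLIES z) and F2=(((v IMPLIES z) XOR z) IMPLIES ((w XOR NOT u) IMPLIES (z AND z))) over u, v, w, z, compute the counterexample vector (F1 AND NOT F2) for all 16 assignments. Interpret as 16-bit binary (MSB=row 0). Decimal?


F1 = (((z XOR w) XOR (v AND w)) IMPLIES z)
F2 = (((v IMPLIES z) XOR z) IMPLIES ((w XOR NOT u) IMPLIES (z AND z)))
Counterexample to F1=>F2 is where F1=1 and F2=0.
Evaluate each row (bits = u,v,w,z, MSB first):
  row 0 [0000]: F1=1 F2=0 -> F1&~F2 -> 1
  row 1 [0001]: F1=1 F2=1 -> F1&~F2 -> 0
  row 2 [0010]: F1=0 F2=1 -> F1&~F2 -> 0
  row 3 [0011]: F1=1 F2=1 -> F1&~F2 -> 0
  row 4 [0100]: F1=1 F2=1 -> F1&~F2 -> 0
  row 5 [0101]: F1=1 F2=1 -> F1&~F2 -> 0
  row 6 [0110]: F1=1 F2=1 -> F1&~F2 -> 0
  row 7 [0111]: F1=1 F2=1 -> F1&~F2 -> 0
  row 8 [1000]: F1=1 F2=1 -> F1&~F2 -> 0
  row 9 [1001]: F1=1 F2=1 -> F1&~F2 -> 0
  row 10 [1010]: F1=0 F2=0 -> F1&~F2 -> 0
  row 11 [1011]: F1=1 F2=1 -> F1&~F2 -> 0
  row 12 [1100]: F1=1 F2=1 -> F1&~F2 -> 0
  row 13 [1101]: F1=1 F2=1 -> F1&~F2 -> 0
  row 14 [1110]: F1=1 F2=1 -> F1&~F2 -> 0
  row 15 [1111]: F1=1 F2=1 -> F1&~F2 -> 0
Full result column, 4 rows per line (u,v fixed per line; w,z runs 00..11 left to right):
  rows 0-3 [u,v=00]: 1000  = hex 8
  rows 4-7 [u,v=01]: 0000  = hex 0
  rows 8-11 [u,v=10]: 0000  = hex 0
  rows 12-15 [u,v=11]: 0000  = hex 0
Counterexample vector (row 0 .. row 15) = 1000000000000000
Output column grouped in 4s = 1000 0000 0000 0000 = 0x8000
Convert to decimal digit by digit (value = value*16 + digit):
  8 -> 8
  8*16 + 0 = 128
  128*16 + 0 = 2048
  2048*16 + 0 = 32768
Decimal = 32768

32768


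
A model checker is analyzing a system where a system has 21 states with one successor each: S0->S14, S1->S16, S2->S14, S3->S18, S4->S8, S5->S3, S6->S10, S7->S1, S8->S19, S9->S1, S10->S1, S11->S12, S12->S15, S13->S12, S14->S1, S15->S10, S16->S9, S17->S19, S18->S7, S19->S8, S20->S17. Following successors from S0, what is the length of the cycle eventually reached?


Trace from S0 until a state repeats:
  S0 -> S14 -> S1 -> S16 -> S9 -> S1
S1 first seen at step 2, revisited at step 5.
Cycle length = 5 - 2 = 3

3


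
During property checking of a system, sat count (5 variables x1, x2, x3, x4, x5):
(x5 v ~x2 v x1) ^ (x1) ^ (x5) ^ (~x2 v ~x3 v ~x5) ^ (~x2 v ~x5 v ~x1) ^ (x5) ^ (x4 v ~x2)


CNF with 7 clauses over 5 vars (32 assignments).
An assignment satisfies CNF iff every clause has >=1 true literal.
Check each row (bits = x1,x2,x3,x4,x5; clause T/F shown):
  row 0 [00000]: clauses=TFFTTFT -> 0
  row 1 [00001]: clauses=TFTTTTT -> 0
  row 2 [00010]: clauses=TFFTTFT -> 0
  row 3 [00011]: clauses=TFTTTTT -> 0
  row 4 [00100]: clauses=TFFTTFT -> 0
  row 5 [00101]: clauses=TFTTTTT -> 0
  row 6 [00110]: clauses=TFFTTFT -> 0
  row 7 [00111]: clauses=TFTTTTT -> 0
  row 8 [01000]: clauses=FFFTTFF -> 0
  row 9 [01001]: clauses=TFTTTTF -> 0
  row 10 [01010]: clauses=FFFTTFT -> 0
  row 11 [01011]: clauses=TFTTTTT -> 0
  row 12 [01100]: clauses=FFFTTFF -> 0
  row 13 [01101]: clauses=TFTFTTF -> 0
  row 14 [01110]: clauses=FFFTTFT -> 0
  row 15 [01111]: clauses=TFTFTTT -> 0
  row 16 [10000]: clauses=TTFTTFT -> 0
  row 17 [10001]: clauses=TTTTTTT -> 1
  row 18 [10010]: clauses=TTFTTFT -> 0
  row 19 [10011]: clauses=TTTTTTT -> 1
  row 20 [10100]: clauses=TTFTTFT -> 0
  row 21 [10101]: clauses=TTTTTTT -> 1
  row 22 [10110]: clauses=TTFTTFT -> 0
  row 23 [10111]: clauses=TTTTTTT -> 1
  row 24 [11000]: clauses=TTFTTFF -> 0
  row 25 [11001]: clauses=TTTTFTF -> 0
  row 26 [11010]: clauses=TTFTTFT -> 0
  row 27 [11011]: clauses=TTTTFTT -> 0
  row 28 [11100]: clauses=TTFTTFF -> 0
  row 29 [11101]: clauses=TTTFFTF -> 0
  row 30 [11110]: clauses=TTFTTFT -> 0
  row 31 [11111]: clauses=TTTFFTT -> 0
Full result column, 8 rows per line (x1,x2 fixed per line; x3,x4,x5 runs 000..111 left to right):
  rows 0-7 [x1,x2=00]: 00000000  (ones: 0)
  rows 8-15 [x1,x2=01]: 00000000  (ones: 0)
  rows 16-23 [x1,x2=10]: 01010101  (ones: 4)
  rows 24-31 [x1,x2=11]: 00000000  (ones: 0)
Satisfying assignments = 0+0+4+0 = 4

4


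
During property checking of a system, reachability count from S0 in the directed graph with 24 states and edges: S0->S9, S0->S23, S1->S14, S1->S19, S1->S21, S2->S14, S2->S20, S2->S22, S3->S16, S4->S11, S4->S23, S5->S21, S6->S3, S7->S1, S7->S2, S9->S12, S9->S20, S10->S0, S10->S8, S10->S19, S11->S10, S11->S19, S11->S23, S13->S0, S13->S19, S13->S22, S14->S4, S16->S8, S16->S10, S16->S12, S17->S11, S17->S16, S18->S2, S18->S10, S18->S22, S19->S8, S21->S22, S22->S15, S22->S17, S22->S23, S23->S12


BFS from S0:
  layer 0: {S0}
  layer 1: {S9, S23}
  layer 2: {S12, S20}
Reachable set: {S0, S9, S12, S20, S23}
Count = 5

5


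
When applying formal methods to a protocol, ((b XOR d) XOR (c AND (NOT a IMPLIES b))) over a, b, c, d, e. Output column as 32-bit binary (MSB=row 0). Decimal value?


Formula: ((b XOR d) XOR (c AND (NOT a IMPLIES b))) over a, b, c, d, e (32 rows)
Evaluate each row (bits = a,b,c,d,e, MSB first):
  row 0 [00000]: ((0 XOR 0) XOR (0 AND (NOT 0 IMPLIES 0))) -> 0
  row 1 [00001]: ((0 XOR 0) XOR (0 AND (NOT 0 IMPLIES 0))) -> 0
  row 2 [00010]: ((0 XOR 1) XOR (0 AND (NOT 0 IMPLIES 0))) -> 1
  row 3 [00011]: ((0 XOR 1) XOR (0 AND (NOT 0 IMPLIES 0))) -> 1
  row 4 [00100]: ((0 XOR 0) XOR (1 AND (NOT 0 IMPLIES 0))) -> 0
  row 5 [00101]: ((0 XOR 0) XOR (1 AND (NOT 0 IMPLIES 0))) -> 0
  row 6 [00110]: ((0 XOR 1) XOR (1 AND (NOT 0 IMPLIES 0))) -> 1
  row 7 [00111]: ((0 XOR 1) XOR (1 AND (NOT 0 IMPLIES 0))) -> 1
  row 8 [01000]: ((1 XOR 0) XOR (0 AND (NOT 0 IMPLIES 1))) -> 1
  row 9 [01001]: ((1 XOR 0) XOR (0 AND (NOT 0 IMPLIES 1))) -> 1
  row 10 [01010]: ((1 XOR 1) XOR (0 AND (NOT 0 IMPLIES 1))) -> 0
  row 11 [01011]: ((1 XOR 1) XOR (0 AND (NOT 0 IMPLIES 1))) -> 0
  row 12 [01100]: ((1 XOR 0) XOR (1 AND (NOT 0 IMPLIES 1))) -> 0
  row 13 [01101]: ((1 XOR 0) XOR (1 AND (NOT 0 IMPLIES 1))) -> 0
  row 14 [01110]: ((1 XOR 1) XOR (1 AND (NOT 0 IMPLIES 1))) -> 1
  row 15 [01111]: ((1 XOR 1) XOR (1 AND (NOT 0 IMPLIES 1))) -> 1
  row 16 [10000]: ((0 XOR 0) XOR (0 AND (NOT 1 IMPLIES 0))) -> 0
  row 17 [10001]: ((0 XOR 0) XOR (0 AND (NOT 1 IMPLIES 0))) -> 0
  row 18 [10010]: ((0 XOR 1) XOR (0 AND (NOT 1 IMPLIES 0))) -> 1
  row 19 [10011]: ((0 XOR 1) XOR (0 AND (NOT 1 IMPLIES 0))) -> 1
  row 20 [10100]: ((0 XOR 0) XOR (1 AND (NOT 1 IMPLIES 0))) -> 1
  row 21 [10101]: ((0 XOR 0) XOR (1 AND (NOT 1 IMPLIES 0))) -> 1
  row 22 [10110]: ((0 XOR 1) XOR (1 AND (NOT 1 IMPLIES 0))) -> 0
  row 23 [10111]: ((0 XOR 1) XOR (1 AND (NOT 1 IMPLIES 0))) -> 0
  row 24 [11000]: ((1 XOR 0) XOR (0 AND (NOT 1 IMPLIES 1))) -> 1
  row 25 [11001]: ((1 XOR 0) XOR (0 AND (NOT 1 IMPLIES 1))) -> 1
  row 26 [11010]: ((1 XOR 1) XOR (0 AND (NOT 1 IMPLIES 1))) -> 0
  row 27 [11011]: ((1 XOR 1) XOR (0 AND (NOT 1 IMPLIES 1))) -> 0
  row 28 [11100]: ((1 XOR 0) XOR (1 AND (NOT 1 IMPLIES 1))) -> 0
  row 29 [11101]: ((1 XOR 0) XOR (1 AND (NOT 1 IMPLIES 1))) -> 0
  row 30 [11110]: ((1 XOR 1) XOR (1 AND (NOT 1 IMPLIES 1))) -> 1
  row 31 [11111]: ((1 XOR 1) XOR (1 AND (NOT 1 IMPLIES 1))) -> 1
Full result column, 4 rows per line (a,b,c fixed per line; d,e runs 00..11 left to right):
  rows 0-3 [a,b,c=000]: 0011  = hex 3
  rows 4-7 [a,b,c=001]: 0011  = hex 3
  rows 8-11 [a,b,c=010]: 1100  = hex C
  rows 12-15 [a,b,c=011]: 0011  = hex 3
  rows 16-19 [a,b,c=100]: 0011  = hex 3
  rows 20-23 [a,b,c=101]: 1100  = hex C
  rows 24-27 [a,b,c=110]: 1100  = hex C
  rows 28-31 [a,b,c=111]: 0011  = hex 3
Output column (row 0 .. row 31) = 00110011110000110011110011000011
Output column grouped in 4s = 0011 0011 1100 0011 0011 1100 1100 0011 = 0x33C33CC3
Convert to decimal digit by digit (value = value*16 + digit):
  3 -> 3
  3*16 + 3 = 51
  51*16 + 12 (C) = 828
  828*16 + 3 = 13251
  13251*16 + 3 = 212019
  212019*16 + 12 (C) = 3392316
  3392316*16 + 12 (C) = 54277068
  54277068*16 + 3 = 868433091
Decimal = 868433091

868433091


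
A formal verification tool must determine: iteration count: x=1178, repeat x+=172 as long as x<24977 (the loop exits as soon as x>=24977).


Step 1: x goes from 1178 toward 24977 by 172; the body runs while x<24977, so iterations = ceil((bound-start)/step)
Step 2: Distance=23799
Step 3: ceil(23799/172)=139

139


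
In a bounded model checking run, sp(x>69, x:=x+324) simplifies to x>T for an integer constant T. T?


Formula: sp(P, x:=E) = exists old_x. (x = E[old_x/x]) AND P[old_x/x] (old_x is the value of x before the assignment; eliminate old_x by solving x = E[old_x/x] for old_x)
Step 1: Precondition P: x>69, i.e. old_x > 69
Step 2: Assignment gives x = old_x + 324, so old_x = x - 324
Step 3: Substitute into P: x - 324 > 69
Step 4: Simplify: x > 69+324 = 393

393


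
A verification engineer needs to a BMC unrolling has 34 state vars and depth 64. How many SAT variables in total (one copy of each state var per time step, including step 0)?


BMC unrolls to depth k, creating one copy of each state var for steps 0..k.
Step count = 64 + 1 = 65 (steps 0 through 64)
Vars per step = 34
Total = 34 * 65 = 2210

2210


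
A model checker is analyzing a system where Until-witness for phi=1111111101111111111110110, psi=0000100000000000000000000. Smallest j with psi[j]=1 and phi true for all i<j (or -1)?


(phi U psi) at 0: need smallest j with psi[j]=1 and phi[i]=1 for all i in [0,j).
Scan from step 0:
  step 0: phi=1, psi=0 -> continue
  step 1: phi=1, psi=0 -> continue
  step 2: phi=1, psi=0 -> continue
  step 3: phi=1, psi=0 -> continue
  step 4: psi=1 and phi held for [0,4) -> witness found
Witness step = 4

4


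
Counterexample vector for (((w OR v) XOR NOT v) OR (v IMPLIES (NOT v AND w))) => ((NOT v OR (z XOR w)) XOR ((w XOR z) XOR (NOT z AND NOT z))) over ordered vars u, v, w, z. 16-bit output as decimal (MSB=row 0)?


F1 = (((w OR v) XOR NOT v) OR (v IMPLIES (NOT v AND w)))
F2 = ((NOT v OR (z XOR w)) XOR ((w XOR z) XOR (NOT z AND NOT z)))
Counterexample to F1=>F2 is where F1=1 and F2=0.
Evaluate each row (bits = u,v,w,z, MSB first):
  row 0 [0000]: F1=1 F2=0 -> F1&~F2 -> 1
  row 1 [0001]: F1=1 F2=0 -> F1&~F2 -> 1
  row 2 [0010]: F1=1 F2=1 -> F1&~F2 -> 0
  row 3 [0011]: F1=1 F2=1 -> F1&~F2 -> 0
  row 4 [0100]: F1=1 F2=1 -> F1&~F2 -> 0
  row 5 [0101]: F1=1 F2=0 -> F1&~F2 -> 1
  row 6 [0110]: F1=1 F2=1 -> F1&~F2 -> 0
  row 7 [0111]: F1=1 F2=0 -> F1&~F2 -> 1
  row 8 [1000]: F1=1 F2=0 -> F1&~F2 -> 1
  row 9 [1001]: F1=1 F2=0 -> F1&~F2 -> 1
  row 10 [1010]: F1=1 F2=1 -> F1&~F2 -> 0
  row 11 [1011]: F1=1 F2=1 -> F1&~F2 -> 0
  row 12 [1100]: F1=1 F2=1 -> F1&~F2 -> 0
  row 13 [1101]: F1=1 F2=0 -> F1&~F2 -> 1
  row 14 [1110]: F1=1 F2=1 -> F1&~F2 -> 0
  row 15 [1111]: F1=1 F2=0 -> F1&~F2 -> 1
Full result column, 4 rows per line (u,v fixed per line; w,z runs 00..11 left to right):
  rows 0-3 [u,v=00]: 1100  = hex C
  rows 4-7 [u,v=01]: 0101  = hex 5
  rows 8-11 [u,v=10]: 1100  = hex C
  rows 12-15 [u,v=11]: 0101  = hex 5
Counterexample vector (row 0 .. row 15) = 1100010111000101
Output column grouped in 4s = 1100 0101 1100 0101 = 0xC5C5
Convert to decimal digit by digit (value = value*16 + digit):
  C -> 12
  12*16 + 5 = 197
  197*16 + 12 (C) = 3164
  3164*16 + 5 = 50629
Decimal = 50629

50629


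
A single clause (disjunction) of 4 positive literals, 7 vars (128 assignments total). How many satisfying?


Step 1: Total=2^7=128
Step 2: Unsat when all 4 false: 2^3=8
Step 3: Sat=128-8=120

120


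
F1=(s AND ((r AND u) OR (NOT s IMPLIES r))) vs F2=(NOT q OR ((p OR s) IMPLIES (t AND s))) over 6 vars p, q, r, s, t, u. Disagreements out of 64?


F1 = (s AND ((r AND u) OR (NOT s IMPLIES r)))
F2 = (NOT q OR ((p OR s) IMPLIES (t AND s)))
Evaluate both on each of 64 rows (bits = p,q,r,s,t,u):
  row 0 [000000]: F1=0 F2=1 (differ) -> 1
  row 1 [000001]: F1=0 F2=1 (differ) -> 1
  row 2 [000010]: F1=0 F2=1 (differ) -> 1
  row 3 [000011]: F1=0 F2=1 (differ) -> 1
  row 4 [000100]: F1=1 F2=1 -> 0
  (every remaining row is evaluated the same way; all 64 results are listed next)
Full result column, 8 rows per line (p,q,r fixed per line; s,t,u runs 000..111 left to right):
  rows 0-7 [p,q,r=000]: 11110000  (ones: 4)
  rows 8-15 [p,q,r=001]: 11110000  (ones: 4)
  rows 16-23 [p,q,r=010]: 11111100  (ones: 6)
  rows 24-31 [p,q,r=011]: 11111100  (ones: 6)
  rows 32-39 [p,q,r=100]: 11110000  (ones: 4)
  rows 40-47 [p,q,r=101]: 11110000  (ones: 4)
  rows 48-55 [p,q,r=110]: 00001100  (ones: 2)
  rows 56-63 [p,q,r=111]: 00001100  (ones: 2)
Disagreements = 4+4+6+6+4+4+2+2 = 32

32


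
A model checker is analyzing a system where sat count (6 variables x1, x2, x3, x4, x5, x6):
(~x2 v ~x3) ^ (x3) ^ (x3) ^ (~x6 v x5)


CNF with 4 clauses over 6 vars (64 assignments).
An assignment satisfies CNF iff every clause has >=1 true literal.
Check each row (bits = x1,x2,x3,x4,x5,x6; clause T/F shown):
  row 0 [000000]: clauses=TFFT -> 0
  row 1 [000001]: clauses=TFFF -> 0
  row 2 [000010]: clauses=TFFT -> 0
  row 3 [000011]: clauses=TFFT -> 0
  row 4 [000100]: clauses=TFFT -> 0
  (every remaining row is evaluated the same way; all 64 results are listed next)
Full result column, 8 rows per line (x1,x2,x3 fixed per line; x4,x5,x6 runs 000..111 left to right):
  rows 0-7 [x1,x2,x3=000]: 00000000  (ones: 0)
  rows 8-15 [x1,x2,x3=001]: 10111011  (ones: 6)
  rows 16-23 [x1,x2,x3=010]: 00000000  (ones: 0)
  rows 24-31 [x1,x2,x3=011]: 00000000  (ones: 0)
  rows 32-39 [x1,x2,x3=100]: 00000000  (ones: 0)
  rows 40-47 [x1,x2,x3=101]: 10111011  (ones: 6)
  rows 48-55 [x1,x2,x3=110]: 00000000  (ones: 0)
  rows 56-63 [x1,x2,x3=111]: 00000000  (ones: 0)
Satisfying assignments = 0+6+0+0+0+6+0+0 = 12

12


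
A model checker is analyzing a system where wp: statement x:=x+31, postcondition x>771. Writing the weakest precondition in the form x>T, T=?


Formula: wp(x:=E, P) = P[E/x] (substitute E for x in postcondition)
Step 1: Postcondition: x>771
Step 2: Substitute x+31 for x: x+31>771
Step 3: Solve for x: x > 771-31 = 740

740


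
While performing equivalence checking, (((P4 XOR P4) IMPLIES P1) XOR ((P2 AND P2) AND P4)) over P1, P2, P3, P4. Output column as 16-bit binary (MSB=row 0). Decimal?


Formula: (((P4 XOR P4) IMPLIES P1) XOR ((P2 AND P2) AND P4)) over P1, P2, P3, P4 (16 rows)
Evaluate each row (bits = P1,P2,P3,P4, MSB first):
  row 0 [0000]: (((0 XOR 0) IMPLIES 0) XOR ((0 AND 0) AND 0)) -> 1
  row 1 [0001]: (((1 XOR 1) IMPLIES 0) XOR ((0 AND 0) AND 1)) -> 1
  row 2 [0010]: (((0 XOR 0) IMPLIES 0) XOR ((0 AND 0) AND 0)) -> 1
  row 3 [0011]: (((1 XOR 1) IMPLIES 0) XOR ((0 AND 0) AND 1)) -> 1
  row 4 [0100]: (((0 XOR 0) IMPLIES 0) XOR ((1 AND 1) AND 0)) -> 1
  row 5 [0101]: (((1 XOR 1) IMPLIES 0) XOR ((1 AND 1) AND 1)) -> 0
  row 6 [0110]: (((0 XOR 0) IMPLIES 0) XOR ((1 AND 1) AND 0)) -> 1
  row 7 [0111]: (((1 XOR 1) IMPLIES 0) XOR ((1 AND 1) AND 1)) -> 0
  row 8 [1000]: (((0 XOR 0) IMPLIES 1) XOR ((0 AND 0) AND 0)) -> 1
  row 9 [1001]: (((1 XOR 1) IMPLIES 1) XOR ((0 AND 0) AND 1)) -> 1
  row 10 [1010]: (((0 XOR 0) IMPLIES 1) XOR ((0 AND 0) AND 0)) -> 1
  row 11 [1011]: (((1 XOR 1) IMPLIES 1) XOR ((0 AND 0) AND 1)) -> 1
  row 12 [1100]: (((0 XOR 0) IMPLIES 1) XOR ((1 AND 1) AND 0)) -> 1
  row 13 [1101]: (((1 XOR 1) IMPLIES 1) XOR ((1 AND 1) AND 1)) -> 0
  row 14 [1110]: (((0 XOR 0) IMPLIES 1) XOR ((1 AND 1) AND 0)) -> 1
  row 15 [1111]: (((1 XOR 1) IMPLIES 1) XOR ((1 AND 1) AND 1)) -> 0
Full result column, 4 rows per line (P1,P2 fixed per line; P3,P4 runs 00..11 left to right):
  rows 0-3 [P1,P2=00]: 1111  = hex F
  rows 4-7 [P1,P2=01]: 1010  = hex A
  rows 8-11 [P1,P2=10]: 1111  = hex F
  rows 12-15 [P1,P2=11]: 1010  = hex A
Output column (row 0 .. row 15) = 1111101011111010
Output column grouped in 4s = 1111 1010 1111 1010 = 0xFAFA
Convert to decimal digit by digit (value = value*16 + digit):
  F -> 15
  15*16 + 10 (A) = 250
  250*16 + 15 (F) = 4015
  4015*16 + 10 (A) = 64250
Decimal = 64250

64250


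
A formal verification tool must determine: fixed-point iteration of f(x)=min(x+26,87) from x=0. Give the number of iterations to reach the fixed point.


Step 1: x=0, cap=87, increment=26
Step 2: x grows by 26 each step until capped at 87; fixed point is x=87
Step 3: iterations = ceil(87/26) = 4

4


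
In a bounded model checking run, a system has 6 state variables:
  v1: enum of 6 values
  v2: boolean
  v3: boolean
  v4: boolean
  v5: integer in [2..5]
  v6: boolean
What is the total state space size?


State space = product of domain sizes of all variables.
Domain sizes:
  v1 (enum of 6 values): 6
  v2 (boolean): 2
  v3 (boolean): 2
  v4 (boolean): 2
  v5 (integer in [2..5]): 4
  v6 (boolean): 2
Product = 6 * 2 * 2 * 2 * 4 * 2 = 384

384


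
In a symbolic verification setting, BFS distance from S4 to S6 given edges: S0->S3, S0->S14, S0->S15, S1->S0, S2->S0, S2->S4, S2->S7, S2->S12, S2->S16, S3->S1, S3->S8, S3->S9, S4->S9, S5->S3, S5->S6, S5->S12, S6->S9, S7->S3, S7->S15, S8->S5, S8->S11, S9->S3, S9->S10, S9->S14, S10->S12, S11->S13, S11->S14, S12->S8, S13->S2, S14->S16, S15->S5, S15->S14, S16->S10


BFS layer-by-layer from S4:
  dist 0: {S4}
  dist 1: {S9}
  dist 2: {S3, S10, S14}
  dist 3: {S1, S8, S12, S16}
  dist 4: {S0, S5, S11}
  dist 5: {S6, S13, S15}
  -> S6 reached at distance 5
Shortest path length = 5

5


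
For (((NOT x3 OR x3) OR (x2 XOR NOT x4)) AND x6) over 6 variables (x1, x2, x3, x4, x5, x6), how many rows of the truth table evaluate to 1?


Formula: (((NOT x3 OR x3) OR (x2 XOR NOT x4)) AND x6) over 6 vars (64 rows)
Evaluate each row (x1, x2, x3, x4, x5, x6 as bits, MSB first):
  row 0 [000000]: (((NOT 0 OR 0) OR (0 XOR NOT 0)) AND 0) -> 0
  row 1 [000001]: (((NOT 0 OR 0) OR (0 XOR NOT 0)) AND 1) -> 1
  row 2 [000010]: (((NOT 0 OR 0) OR (0 XOR NOT 0)) AND 0) -> 0
  row 3 [000011]: (((NOT 0 OR 0) OR (0 XOR NOT 0)) AND 1) -> 1
  row 4 [000100]: (((NOT 0 OR 0) OR (0 XOR NOT 1)) AND 0) -> 0
  (every remaining row is evaluated the same way; all 64 results are listed next)
Full result column, 8 rows per line (x1,x2,x3 fixed per line; x4,x5,x6 runs 000..111 left to right):
  rows 0-7 [x1,x2,x3=000]: 01010101  (ones: 4)
  rows 8-15 [x1,x2,x3=001]: 01010101  (ones: 4)
  rows 16-23 [x1,x2,x3=010]: 01010101  (ones: 4)
  rows 24-31 [x1,x2,x3=011]: 01010101  (ones: 4)
  rows 32-39 [x1,x2,x3=100]: 01010101  (ones: 4)
  rows 40-47 [x1,x2,x3=101]: 01010101  (ones: 4)
  rows 48-55 [x1,x2,x3=110]: 01010101  (ones: 4)
  rows 56-63 [x1,x2,x3=111]: 01010101  (ones: 4)
Count of 1-rows = 4+4+4+4+4+4+4+4 = 32

32


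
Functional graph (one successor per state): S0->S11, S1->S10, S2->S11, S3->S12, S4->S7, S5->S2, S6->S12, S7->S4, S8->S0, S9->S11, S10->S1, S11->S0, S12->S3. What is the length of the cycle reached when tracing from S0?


Trace from S0 until a state repeats:
  S0 -> S11 -> S0
S0 first seen at step 0, revisited at step 2.
Cycle length = 2 - 0 = 2

2


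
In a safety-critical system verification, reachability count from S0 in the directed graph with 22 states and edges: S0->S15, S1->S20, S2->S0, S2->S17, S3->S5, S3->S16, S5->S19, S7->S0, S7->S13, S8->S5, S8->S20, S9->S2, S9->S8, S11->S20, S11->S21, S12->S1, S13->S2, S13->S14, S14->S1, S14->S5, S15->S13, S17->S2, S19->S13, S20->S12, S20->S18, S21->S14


BFS from S0:
  layer 0: {S0}
  layer 1: {S15}
  layer 2: {S13}
  layer 3: {S2, S14}
  layer 4: {S1, S5, S17}
  layer 5: {S19, S20}
  layer 6: {S12, S18}
Reachable set: {S0, S1, S2, S5, S12, S13, S14, S15, S17, S18, S19, S20}
Count = 12

12


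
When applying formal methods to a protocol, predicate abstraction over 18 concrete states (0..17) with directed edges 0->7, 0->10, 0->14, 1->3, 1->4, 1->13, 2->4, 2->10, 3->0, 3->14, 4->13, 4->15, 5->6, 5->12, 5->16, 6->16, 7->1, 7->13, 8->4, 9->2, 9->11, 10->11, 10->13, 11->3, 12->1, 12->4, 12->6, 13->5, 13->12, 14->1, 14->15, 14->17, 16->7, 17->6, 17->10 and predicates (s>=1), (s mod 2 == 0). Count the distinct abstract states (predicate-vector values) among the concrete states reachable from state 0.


BFS from 0:
Concrete reachable: {0, 1, 3, 4, 5, 6, 7, 10, 11, 12, 13, 14, 15, 16, 17}
Abstract via predicates (s>=1), (s mod 2 == 0):
  (0,1) <- {0}
  (1,0) <- {1, 3, 5, 7, 11, 13, 15, 17}
  (1,1) <- {4, 6, 10, 12, 14, 16}
Distinct abstract states = 3

3


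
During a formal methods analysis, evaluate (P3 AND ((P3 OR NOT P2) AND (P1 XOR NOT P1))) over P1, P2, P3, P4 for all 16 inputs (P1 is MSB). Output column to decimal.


Formula: (P3 AND ((P3 OR NOT P2) AND (P1 XOR NOT P1))) over P1, P2, P3, P4 (16 rows)
Evaluate each row (bits = P1,P2,P3,P4, MSB first):
  row 0 [0000]: (0 AND ((0 OR NOT 0) AND (0 XOR NOT 0))) -> 0
  row 1 [0001]: (0 AND ((0 OR NOT 0) AND (0 XOR NOT 0))) -> 0
  row 2 [0010]: (1 AND ((1 OR NOT 0) AND (0 XOR NOT 0))) -> 1
  row 3 [0011]: (1 AND ((1 OR NOT 0) AND (0 XOR NOT 0))) -> 1
  row 4 [0100]: (0 AND ((0 OR NOT 1) AND (0 XOR NOT 0))) -> 0
  row 5 [0101]: (0 AND ((0 OR NOT 1) AND (0 XOR NOT 0))) -> 0
  row 6 [0110]: (1 AND ((1 OR NOT 1) AND (0 XOR NOT 0))) -> 1
  row 7 [0111]: (1 AND ((1 OR NOT 1) AND (0 XOR NOT 0))) -> 1
  row 8 [1000]: (0 AND ((0 OR NOT 0) AND (1 XOR NOT 1))) -> 0
  row 9 [1001]: (0 AND ((0 OR NOT 0) AND (1 XOR NOT 1))) -> 0
  row 10 [1010]: (1 AND ((1 OR NOT 0) AND (1 XOR NOT 1))) -> 1
  row 11 [1011]: (1 AND ((1 OR NOT 0) AND (1 XOR NOT 1))) -> 1
  row 12 [1100]: (0 AND ((0 OR NOT 1) AND (1 XOR NOT 1))) -> 0
  row 13 [1101]: (0 AND ((0 OR NOT 1) AND (1 XOR NOT 1))) -> 0
  row 14 [1110]: (1 AND ((1 OR NOT 1) AND (1 XOR NOT 1))) -> 1
  row 15 [1111]: (1 AND ((1 OR NOT 1) AND (1 XOR NOT 1))) -> 1
Full result column, 4 rows per line (P1,P2 fixed per line; P3,P4 runs 00..11 left to right):
  rows 0-3 [P1,P2=00]: 0011  = hex 3
  rows 4-7 [P1,P2=01]: 0011  = hex 3
  rows 8-11 [P1,P2=10]: 0011  = hex 3
  rows 12-15 [P1,P2=11]: 0011  = hex 3
Output column (row 0 .. row 15) = 0011001100110011
Output column grouped in 4s = 0011 0011 0011 0011 = 0x3333
Convert to decimal digit by digit (value = value*16 + digit):
  3 -> 3
  3*16 + 3 = 51
  51*16 + 3 = 819
  819*16 + 3 = 13107
Decimal = 13107

13107


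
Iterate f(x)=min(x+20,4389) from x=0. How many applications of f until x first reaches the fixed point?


Step 1: x=0, cap=4389, increment=20
Step 2: x grows by 20 each step until capped at 4389; fixed point is x=4389
Step 3: iterations = ceil(4389/20) = 220

220


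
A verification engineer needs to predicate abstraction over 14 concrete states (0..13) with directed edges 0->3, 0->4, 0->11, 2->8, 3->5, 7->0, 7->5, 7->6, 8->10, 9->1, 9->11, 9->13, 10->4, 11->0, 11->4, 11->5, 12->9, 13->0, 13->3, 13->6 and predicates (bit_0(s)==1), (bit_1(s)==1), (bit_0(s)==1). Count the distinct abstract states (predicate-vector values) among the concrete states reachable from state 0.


BFS from 0:
Concrete reachable: {0, 3, 4, 5, 11}
Abstract via predicates (bit_0(s)==1), (bit_1(s)==1), (bit_0(s)==1):
  (0,0,0) <- {0, 4}
  (1,0,1) <- {5}
  (1,1,1) <- {3, 11}
Distinct abstract states = 3

3


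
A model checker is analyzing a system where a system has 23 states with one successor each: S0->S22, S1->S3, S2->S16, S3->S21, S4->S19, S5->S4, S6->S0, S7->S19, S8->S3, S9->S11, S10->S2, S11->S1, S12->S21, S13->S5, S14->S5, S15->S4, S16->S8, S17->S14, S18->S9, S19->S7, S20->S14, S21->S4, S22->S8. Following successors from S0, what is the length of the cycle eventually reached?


Trace from S0 until a state repeats:
  S0 -> S22 -> S8 -> S3 -> S21 -> S4 -> S19 -> S7 -> S19
S19 first seen at step 6, revisited at step 8.
Cycle length = 8 - 6 = 2

2


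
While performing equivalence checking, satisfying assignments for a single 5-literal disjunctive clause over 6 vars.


Step 1: Total=2^6=64
Step 2: Unsat when all 5 false: 2^1=2
Step 3: Sat=64-2=62

62


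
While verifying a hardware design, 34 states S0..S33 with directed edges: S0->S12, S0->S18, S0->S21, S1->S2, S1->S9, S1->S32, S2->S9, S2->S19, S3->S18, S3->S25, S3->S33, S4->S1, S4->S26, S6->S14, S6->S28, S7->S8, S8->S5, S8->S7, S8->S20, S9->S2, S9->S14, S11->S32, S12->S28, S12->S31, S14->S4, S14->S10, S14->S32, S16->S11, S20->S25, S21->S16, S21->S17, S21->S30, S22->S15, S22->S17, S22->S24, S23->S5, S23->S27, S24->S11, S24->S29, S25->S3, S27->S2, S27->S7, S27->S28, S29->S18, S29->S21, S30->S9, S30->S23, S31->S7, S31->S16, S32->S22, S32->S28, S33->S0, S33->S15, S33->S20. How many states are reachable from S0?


BFS from S0:
  layer 0: {S0}
  layer 1: {S12, S18, S21}
  layer 2: {S16, S17, S28, S30, S31}
  layer 3: {S7, S9, S11, S23}
  layer 4: {S2, S5, S8, S14, S27, S32}
  layer 5: {S4, S10, S19, S20, S22}
  layer 6: {S1, S15, S24, S25, S26}
  layer 7: {S3, S29}
  layer 8: {S33}
Reachable set: {S0, S1, S2, S3, S4, S5, S7, S8, S9, S10, S11, S12, S14, S15, S16, S17, S18, S19, S20, S21, S22, S23, S24, S25, S26, S27, S28, S29, S30, S31, S32, S33}
Count = 32

32


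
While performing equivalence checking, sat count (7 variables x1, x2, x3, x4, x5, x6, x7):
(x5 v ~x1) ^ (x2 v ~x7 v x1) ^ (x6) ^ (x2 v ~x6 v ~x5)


CNF with 4 clauses over 7 vars (128 assignments).
An assignment satisfies CNF iff every clause has >=1 true literal.
Check each row (bits = x1,x2,x3,x4,x5,x6,x7; clause T/F shown):
  row 0 [0000000]: clauses=TTFT -> 0
  row 1 [0000001]: clauses=TFFT -> 0
  row 2 [0000010]: clauses=TTTT -> 1
  row 3 [0000011]: clauses=TFTT -> 0
  row 4 [0000100]: clauses=TTFT -> 0
  (every remaining row is evaluated the same way; all 128 results are listed next)
Full result column, 8 rows per line (x1,x2,x3,x4 fixed per line; x5,x6,x7 runs 000..111 left to right):
  rows 0-7 [x1,x2,x3,x4=0000]: 00100000  (ones: 1)
  rows 8-15 [x1,x2,x3,x4=0001]: 00100000  (ones: 1)
  rows 16-23 [x1,x2,x3,x4=0010]: 00100000  (ones: 1)
  rows 24-31 [x1,x2,x3,x4=0011]: 00100000  (ones: 1)
  rows 32-39 [x1,x2,x3,x4=0100]: 00110011  (ones: 4)
  rows 40-47 [x1,x2,x3,x4=0101]: 00110011  (ones: 4)
  rows 48-55 [x1,x2,x3,x4=0110]: 00110011  (ones: 4)
  rows 56-63 [x1,x2,x3,x4=0111]: 00110011  (ones: 4)
  rows 64-71 [x1,x2,x3,x4=1000]: 00000000  (ones: 0)
  rows 72-79 [x1,x2,x3,x4=1001]: 00000000  (ones: 0)
  rows 80-87 [x1,x2,x3,x4=1010]: 00000000  (ones: 0)
  rows 88-95 [x1,x2,x3,x4=1011]: 00000000  (ones: 0)
  rows 96-103 [x1,x2,x3,x4=1100]: 00000011  (ones: 2)
  rows 104-111 [x1,x2,x3,x4=1101]: 00000011  (ones: 2)
  rows 112-119 [x1,x2,x3,x4=1110]: 00000011  (ones: 2)
  rows 120-127 [x1,x2,x3,x4=1111]: 00000011  (ones: 2)
Satisfying assignments = 1+1+1+1+4+4+4+4+0+0+0+0+2+2+2+2 = 28

28
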